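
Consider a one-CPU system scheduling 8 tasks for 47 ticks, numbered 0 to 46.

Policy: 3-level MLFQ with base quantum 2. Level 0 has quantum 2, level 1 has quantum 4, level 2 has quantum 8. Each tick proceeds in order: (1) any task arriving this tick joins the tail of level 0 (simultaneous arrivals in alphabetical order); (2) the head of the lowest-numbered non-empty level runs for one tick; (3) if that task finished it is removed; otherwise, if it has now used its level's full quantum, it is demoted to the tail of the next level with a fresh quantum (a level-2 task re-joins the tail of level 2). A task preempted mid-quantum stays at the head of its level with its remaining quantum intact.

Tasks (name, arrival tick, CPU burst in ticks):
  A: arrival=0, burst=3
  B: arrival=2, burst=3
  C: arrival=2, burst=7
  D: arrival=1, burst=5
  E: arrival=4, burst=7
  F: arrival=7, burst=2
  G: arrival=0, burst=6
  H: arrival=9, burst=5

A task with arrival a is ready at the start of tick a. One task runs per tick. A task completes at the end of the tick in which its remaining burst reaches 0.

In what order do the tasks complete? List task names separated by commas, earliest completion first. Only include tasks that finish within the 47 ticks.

t=0: L0/L1/L2 = AG/-/- → run A
t=1: L0/L1/L2 = AGD/-/- → run A
t=2: L0/L1/L2 = GDBC/A/- → run G
t=3: L0/L1/L2 = GDBC/A/- → run G
t=4: L0/L1/L2 = DBCE/AG/- → run D
t=5: L0/L1/L2 = DBCE/AG/- → run D
t=6: L0/L1/L2 = BCE/AGD/- → run B
t=7: L0/L1/L2 = BCEF/AGD/- → run B
t=8: L0/L1/L2 = CEF/AGDB/- → run C
t=9: L0/L1/L2 = CEFH/AGDB/- → run C
t=10: L0/L1/L2 = EFH/AGDBC/- → run E
t=11: L0/L1/L2 = EFH/AGDBC/- → run E
t=12: L0/L1/L2 = FH/AGDBCE/- → run F
t=13: L0/L1/L2 = FH/AGDBCE/- → run F
t=14: L0/L1/L2 = H/AGDBCE/- → run H
t=15: L0/L1/L2 = H/AGDBCE/- → run H
t=16: L0/L1/L2 = -/AGDBCEH/- → run A
t=17: L0/L1/L2 = -/GDBCEH/- → run G
t=18: L0/L1/L2 = -/GDBCEH/- → run G
t=19: L0/L1/L2 = -/GDBCEH/- → run G
t=20: L0/L1/L2 = -/GDBCEH/- → run G
t=21: L0/L1/L2 = -/DBCEH/- → run D
t=22: L0/L1/L2 = -/DBCEH/- → run D
t=23: L0/L1/L2 = -/DBCEH/- → run D
t=24: L0/L1/L2 = -/BCEH/- → run B
t=25: L0/L1/L2 = -/CEH/- → run C
t=26: L0/L1/L2 = -/CEH/- → run C
t=27: L0/L1/L2 = -/CEH/- → run C
t=28: L0/L1/L2 = -/CEH/- → run C
t=29: L0/L1/L2 = -/EH/C → run E
t=30: L0/L1/L2 = -/EH/C → run E
t=31: L0/L1/L2 = -/EH/C → run E
t=32: L0/L1/L2 = -/EH/C → run E
t=33: L0/L1/L2 = -/H/CE → run H
t=34: L0/L1/L2 = -/H/CE → run H
t=35: L0/L1/L2 = -/H/CE → run H
t=36: L0/L1/L2 = -/-/CE → run C
t=37: L0/L1/L2 = -/-/E → run E
t=38: (idle)
t=39: (idle)
t=40: (idle)
t=41: (idle)
t=42: (idle)
t=43: (idle)
t=44: (idle)
t=45: (idle)
t=46: (idle)

completion order = F, A, G, D, B, H, C, E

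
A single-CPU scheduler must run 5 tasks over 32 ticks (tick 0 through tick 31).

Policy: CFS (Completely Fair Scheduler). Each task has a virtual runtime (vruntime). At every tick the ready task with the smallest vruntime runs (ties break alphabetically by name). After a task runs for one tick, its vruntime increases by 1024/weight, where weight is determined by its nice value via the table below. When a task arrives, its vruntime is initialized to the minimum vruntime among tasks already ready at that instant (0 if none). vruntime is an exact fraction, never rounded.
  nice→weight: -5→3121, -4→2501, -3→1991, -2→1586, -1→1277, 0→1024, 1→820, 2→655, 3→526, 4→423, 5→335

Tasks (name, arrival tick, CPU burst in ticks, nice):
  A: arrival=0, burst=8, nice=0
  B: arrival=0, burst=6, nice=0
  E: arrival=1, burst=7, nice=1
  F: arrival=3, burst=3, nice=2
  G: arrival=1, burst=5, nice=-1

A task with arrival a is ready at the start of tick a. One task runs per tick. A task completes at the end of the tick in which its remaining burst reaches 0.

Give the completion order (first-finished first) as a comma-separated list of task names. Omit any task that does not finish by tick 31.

t=0: vr[A=0 B=0] → run A
t=1: vr[A=1 B=0 E=0 G=0] → run B
t=2: vr[A=1 B=1 E=0 G=0] → run E
t=3: vr[A=1 B=1 E=256/205 F=0 G=0] → run F
t=4: vr[A=1 B=1 E=256/205 F=1024/655 G=0] → run G
t=5: vr[A=1 B=1 E=256/205 F=1024/655 G=1024/1277] → run G
t=6: vr[A=1 B=1 E=256/205 F=1024/655 G=2048/1277] → run A
t=7: vr[A=2 B=1 E=256/205 F=1024/655 G=2048/1277] → run B
t=8: vr[A=2 B=2 E=256/205 F=1024/655 G=2048/1277] → run E
t=9: vr[A=2 B=2 E=512/205 F=1024/655 G=2048/1277] → run F
t=10: vr[A=2 B=2 E=512/205 F=2048/655 G=2048/1277] → run G
t=11: vr[A=2 B=2 E=512/205 F=2048/655 G=3072/1277] → run A
t=12: vr[A=3 B=2 E=512/205 F=2048/655 G=3072/1277] → run B
t=13: vr[A=3 B=3 E=512/205 F=2048/655 G=3072/1277] → run G
t=14: vr[A=3 B=3 E=512/205 F=2048/655 G=4096/1277] → run E
t=15: vr[A=3 B=3 E=768/205 F=2048/655 G=4096/1277] → run A
t=16: vr[A=4 B=3 E=768/205 F=2048/655 G=4096/1277] → run B
t=17: vr[A=4 B=4 E=768/205 F=2048/655 G=4096/1277] → run F
t=18: vr[A=4 B=4 E=768/205 G=4096/1277] → run G
t=19: vr[A=4 B=4 E=768/205] → run E
t=20: vr[A=4 B=4 E=1024/205] → run A
t=21: vr[A=5 B=4 E=1024/205] → run B
t=22: vr[A=5 B=5 E=1024/205] → run E
t=23: vr[A=5 B=5 E=256/41] → run A
t=24: vr[A=6 B=5 E=256/41] → run B
t=25: vr[A=6 E=256/41] → run A
t=26: vr[A=7 E=256/41] → run E
t=27: vr[A=7 E=1536/205] → run A
t=28: vr[E=1536/205] → run E
t=29: (idle)
t=30: (idle)
t=31: (idle)

completion order = F, G, B, A, E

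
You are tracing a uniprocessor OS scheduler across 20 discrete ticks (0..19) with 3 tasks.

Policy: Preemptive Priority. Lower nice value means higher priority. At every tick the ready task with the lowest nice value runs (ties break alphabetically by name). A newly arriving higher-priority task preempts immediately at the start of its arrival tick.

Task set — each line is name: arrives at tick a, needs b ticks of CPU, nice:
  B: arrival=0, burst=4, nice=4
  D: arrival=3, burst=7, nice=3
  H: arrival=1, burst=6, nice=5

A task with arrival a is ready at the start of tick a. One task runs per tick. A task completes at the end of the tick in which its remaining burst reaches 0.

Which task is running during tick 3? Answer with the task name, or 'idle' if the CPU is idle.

running at tick 3 = D

t=0: ready={B} → run B
t=1: ready={B,H} → run B
t=2: ready={B,H} → run B
t=3: ready={B,D,H} → run D
t=4: ready={B,D,H} → run D
t=5: ready={B,D,H} → run D
t=6: ready={B,D,H} → run D
t=7: ready={B,D,H} → run D
t=8: ready={B,D,H} → run D
t=9: ready={B,D,H} → run D
t=10: ready={B,H} → run B
t=11: ready={H} → run H
t=12: ready={H} → run H
t=13: ready={H} → run H
t=14: ready={H} → run H
t=15: ready={H} → run H
t=16: ready={H} → run H
t=17: (idle)
t=18: (idle)
t=19: (idle)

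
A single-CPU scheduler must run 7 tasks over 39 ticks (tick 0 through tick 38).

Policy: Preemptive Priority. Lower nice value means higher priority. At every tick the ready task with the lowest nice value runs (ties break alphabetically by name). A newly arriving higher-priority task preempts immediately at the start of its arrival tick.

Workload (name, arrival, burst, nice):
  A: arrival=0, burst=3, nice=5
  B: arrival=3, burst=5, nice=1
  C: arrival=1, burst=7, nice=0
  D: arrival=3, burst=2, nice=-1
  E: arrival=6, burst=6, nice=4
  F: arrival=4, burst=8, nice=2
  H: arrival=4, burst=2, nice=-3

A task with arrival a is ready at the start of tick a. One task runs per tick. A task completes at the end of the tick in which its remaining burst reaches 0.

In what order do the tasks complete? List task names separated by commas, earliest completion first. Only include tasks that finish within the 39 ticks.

t=0: ready={A} → run A
t=1: ready={A,C} → run C
t=2: ready={A,C} → run C
t=3: ready={A,B,C,D} → run D
t=4: ready={A,B,C,D,F,H} → run H
t=5: ready={A,B,C,D,F,H} → run H
t=6: ready={A,B,C,D,E,F} → run D
t=7: ready={A,B,C,E,F} → run C
t=8: ready={A,B,C,E,F} → run C
t=9: ready={A,B,C,E,F} → run C
t=10: ready={A,B,C,E,F} → run C
t=11: ready={A,B,C,E,F} → run C
t=12: ready={A,B,E,F} → run B
t=13: ready={A,B,E,F} → run B
t=14: ready={A,B,E,F} → run B
t=15: ready={A,B,E,F} → run B
t=16: ready={A,B,E,F} → run B
t=17: ready={A,E,F} → run F
t=18: ready={A,E,F} → run F
t=19: ready={A,E,F} → run F
t=20: ready={A,E,F} → run F
t=21: ready={A,E,F} → run F
t=22: ready={A,E,F} → run F
t=23: ready={A,E,F} → run F
t=24: ready={A,E,F} → run F
t=25: ready={A,E} → run E
t=26: ready={A,E} → run E
t=27: ready={A,E} → run E
t=28: ready={A,E} → run E
t=29: ready={A,E} → run E
t=30: ready={A,E} → run E
t=31: ready={A} → run A
t=32: ready={A} → run A
t=33: (idle)
t=34: (idle)
t=35: (idle)
t=36: (idle)
t=37: (idle)
t=38: (idle)

completion order = H, D, C, B, F, E, A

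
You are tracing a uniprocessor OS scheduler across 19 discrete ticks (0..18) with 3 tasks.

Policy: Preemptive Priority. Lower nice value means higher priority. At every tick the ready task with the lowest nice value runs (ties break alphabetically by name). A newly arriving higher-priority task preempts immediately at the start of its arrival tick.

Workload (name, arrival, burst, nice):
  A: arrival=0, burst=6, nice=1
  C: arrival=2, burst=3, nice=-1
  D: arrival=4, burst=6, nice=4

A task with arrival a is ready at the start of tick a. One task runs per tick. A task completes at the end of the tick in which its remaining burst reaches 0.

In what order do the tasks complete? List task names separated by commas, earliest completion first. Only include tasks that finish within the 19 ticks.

t=0: ready={A} → run A
t=1: ready={A} → run A
t=2: ready={A,C} → run C
t=3: ready={A,C} → run C
t=4: ready={A,C,D} → run C
t=5: ready={A,D} → run A
t=6: ready={A,D} → run A
t=7: ready={A,D} → run A
t=8: ready={A,D} → run A
t=9: ready={D} → run D
t=10: ready={D} → run D
t=11: ready={D} → run D
t=12: ready={D} → run D
t=13: ready={D} → run D
t=14: ready={D} → run D
t=15: (idle)
t=16: (idle)
t=17: (idle)
t=18: (idle)

completion order = C, A, D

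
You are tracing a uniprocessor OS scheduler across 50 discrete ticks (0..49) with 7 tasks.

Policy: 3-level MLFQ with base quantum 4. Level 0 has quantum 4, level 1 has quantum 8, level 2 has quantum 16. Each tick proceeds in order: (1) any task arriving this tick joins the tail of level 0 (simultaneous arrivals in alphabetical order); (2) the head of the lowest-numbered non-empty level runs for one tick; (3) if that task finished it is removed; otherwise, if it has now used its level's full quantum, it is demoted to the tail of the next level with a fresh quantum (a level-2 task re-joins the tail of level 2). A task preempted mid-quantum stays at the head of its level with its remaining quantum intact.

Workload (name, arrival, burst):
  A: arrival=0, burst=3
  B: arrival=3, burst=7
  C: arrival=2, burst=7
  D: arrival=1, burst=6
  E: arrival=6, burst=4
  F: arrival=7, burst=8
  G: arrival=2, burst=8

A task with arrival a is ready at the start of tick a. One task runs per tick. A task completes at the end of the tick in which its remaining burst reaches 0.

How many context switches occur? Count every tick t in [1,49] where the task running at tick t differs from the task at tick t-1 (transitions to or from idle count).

context switches = 12

t=0: L0/L1/L2 = A/-/- → run A
t=1: L0/L1/L2 = AD/-/- → run A
t=2: L0/L1/L2 = ADCG/-/- → run A
t=3: L0/L1/L2 = DCGB/-/- → run D
t=4: L0/L1/L2 = DCGB/-/- → run D
t=5: L0/L1/L2 = DCGB/-/- → run D
t=6: L0/L1/L2 = DCGBE/-/- → run D
t=7: L0/L1/L2 = CGBEF/D/- → run C
t=8: L0/L1/L2 = CGBEF/D/- → run C
t=9: L0/L1/L2 = CGBEF/D/- → run C
t=10: L0/L1/L2 = CGBEF/D/- → run C
t=11: L0/L1/L2 = GBEF/DC/- → run G
t=12: L0/L1/L2 = GBEF/DC/- → run G
t=13: L0/L1/L2 = GBEF/DC/- → run G
t=14: L0/L1/L2 = GBEF/DC/- → run G
t=15: L0/L1/L2 = BEF/DCG/- → run B
t=16: L0/L1/L2 = BEF/DCG/- → run B
t=17: L0/L1/L2 = BEF/DCG/- → run B
t=18: L0/L1/L2 = BEF/DCG/- → run B
t=19: L0/L1/L2 = EF/DCGB/- → run E
t=20: L0/L1/L2 = EF/DCGB/- → run E
t=21: L0/L1/L2 = EF/DCGB/- → run E
t=22: L0/L1/L2 = EF/DCGB/- → run E
t=23: L0/L1/L2 = F/DCGB/- → run F
t=24: L0/L1/L2 = F/DCGB/- → run F
t=25: L0/L1/L2 = F/DCGB/- → run F
t=26: L0/L1/L2 = F/DCGB/- → run F
t=27: L0/L1/L2 = -/DCGBF/- → run D
t=28: L0/L1/L2 = -/DCGBF/- → run D
t=29: L0/L1/L2 = -/CGBF/- → run C
t=30: L0/L1/L2 = -/CGBF/- → run C
t=31: L0/L1/L2 = -/CGBF/- → run C
t=32: L0/L1/L2 = -/GBF/- → run G
t=33: L0/L1/L2 = -/GBF/- → run G
t=34: L0/L1/L2 = -/GBF/- → run G
t=35: L0/L1/L2 = -/GBF/- → run G
t=36: L0/L1/L2 = -/BF/- → run B
t=37: L0/L1/L2 = -/BF/- → run B
t=38: L0/L1/L2 = -/BF/- → run B
t=39: L0/L1/L2 = -/F/- → run F
t=40: L0/L1/L2 = -/F/- → run F
t=41: L0/L1/L2 = -/F/- → run F
t=42: L0/L1/L2 = -/F/- → run F
t=43: (idle)
t=44: (idle)
t=45: (idle)
t=46: (idle)
t=47: (idle)
t=48: (idle)
t=49: (idle)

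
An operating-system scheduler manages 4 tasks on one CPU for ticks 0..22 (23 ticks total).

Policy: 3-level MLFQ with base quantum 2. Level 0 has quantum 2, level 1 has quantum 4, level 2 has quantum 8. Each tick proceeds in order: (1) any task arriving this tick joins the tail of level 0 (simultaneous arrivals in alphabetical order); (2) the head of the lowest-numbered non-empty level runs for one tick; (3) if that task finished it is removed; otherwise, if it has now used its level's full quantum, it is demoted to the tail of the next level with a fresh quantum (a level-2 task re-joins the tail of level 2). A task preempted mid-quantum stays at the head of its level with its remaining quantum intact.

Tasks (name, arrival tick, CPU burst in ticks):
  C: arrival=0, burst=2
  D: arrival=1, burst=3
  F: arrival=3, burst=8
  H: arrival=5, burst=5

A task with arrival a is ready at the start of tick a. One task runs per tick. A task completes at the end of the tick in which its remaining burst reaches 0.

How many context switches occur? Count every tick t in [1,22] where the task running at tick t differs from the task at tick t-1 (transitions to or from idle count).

context switches = 8

t=0: L0/L1/L2 = C/-/- → run C
t=1: L0/L1/L2 = CD/-/- → run C
t=2: L0/L1/L2 = D/-/- → run D
t=3: L0/L1/L2 = DF/-/- → run D
t=4: L0/L1/L2 = F/D/- → run F
t=5: L0/L1/L2 = FH/D/- → run F
t=6: L0/L1/L2 = H/DF/- → run H
t=7: L0/L1/L2 = H/DF/- → run H
t=8: L0/L1/L2 = -/DFH/- → run D
t=9: L0/L1/L2 = -/FH/- → run F
t=10: L0/L1/L2 = -/FH/- → run F
t=11: L0/L1/L2 = -/FH/- → run F
t=12: L0/L1/L2 = -/FH/- → run F
t=13: L0/L1/L2 = -/H/F → run H
t=14: L0/L1/L2 = -/H/F → run H
t=15: L0/L1/L2 = -/H/F → run H
t=16: L0/L1/L2 = -/-/F → run F
t=17: L0/L1/L2 = -/-/F → run F
t=18: (idle)
t=19: (idle)
t=20: (idle)
t=21: (idle)
t=22: (idle)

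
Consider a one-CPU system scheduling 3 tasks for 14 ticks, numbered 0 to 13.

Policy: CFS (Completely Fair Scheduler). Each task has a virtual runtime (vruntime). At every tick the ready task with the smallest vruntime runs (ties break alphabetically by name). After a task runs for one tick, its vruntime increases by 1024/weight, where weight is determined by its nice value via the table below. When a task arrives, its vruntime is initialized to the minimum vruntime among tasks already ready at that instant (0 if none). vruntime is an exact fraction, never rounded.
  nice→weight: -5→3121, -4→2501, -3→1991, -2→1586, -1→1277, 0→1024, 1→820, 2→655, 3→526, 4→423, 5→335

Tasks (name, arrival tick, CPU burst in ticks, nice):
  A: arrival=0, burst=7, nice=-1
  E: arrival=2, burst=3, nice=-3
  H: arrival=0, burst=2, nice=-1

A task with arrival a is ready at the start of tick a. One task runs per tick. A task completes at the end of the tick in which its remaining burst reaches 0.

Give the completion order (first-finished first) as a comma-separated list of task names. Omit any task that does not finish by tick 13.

t=0: vr[A=0 H=0] → run A
t=1: vr[A=1024/1277 H=0] → run H
t=2: vr[A=1024/1277 E=1024/1277 H=1024/1277] → run A
t=3: vr[A=2048/1277 E=1024/1277 H=1024/1277] → run E
t=4: vr[A=2048/1277 E=3346432/2542507 H=1024/1277] → run H
t=5: vr[A=2048/1277 E=3346432/2542507] → run E
t=6: vr[A=2048/1277 E=4654080/2542507] → run A
t=7: vr[A=3072/1277 E=4654080/2542507] → run E
t=8: vr[A=3072/1277] → run A
t=9: vr[A=4096/1277] → run A
t=10: vr[A=5120/1277] → run A
t=11: vr[A=6144/1277] → run A
t=12: (idle)
t=13: (idle)

completion order = H, E, A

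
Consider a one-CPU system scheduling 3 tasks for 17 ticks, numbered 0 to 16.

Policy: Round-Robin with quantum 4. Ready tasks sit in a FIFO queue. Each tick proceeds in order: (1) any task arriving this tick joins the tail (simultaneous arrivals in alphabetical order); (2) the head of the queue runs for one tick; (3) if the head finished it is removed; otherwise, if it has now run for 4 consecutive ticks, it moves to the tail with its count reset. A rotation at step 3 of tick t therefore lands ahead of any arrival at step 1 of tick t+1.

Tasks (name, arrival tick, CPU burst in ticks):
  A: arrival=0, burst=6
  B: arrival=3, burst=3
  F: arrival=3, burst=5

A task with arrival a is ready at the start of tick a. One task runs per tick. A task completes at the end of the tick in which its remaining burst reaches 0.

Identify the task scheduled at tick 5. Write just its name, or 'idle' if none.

t=0: queue=[A] q_used=0 → run A
t=1: queue=[A] q_used=1 → run A
t=2: queue=[A] q_used=2 → run A
t=3: queue=[A,B,F] q_used=3 → run A
t=4: queue=[B,F,A] q_used=0 → run B
t=5: queue=[B,F,A] q_used=1 → run B
t=6: queue=[B,F,A] q_used=2 → run B
t=7: queue=[F,A] q_used=0 → run F
t=8: queue=[F,A] q_used=1 → run F
t=9: queue=[F,A] q_used=2 → run F
t=10: queue=[F,A] q_used=3 → run F
t=11: queue=[A,F] q_used=0 → run A
t=12: queue=[A,F] q_used=1 → run A
t=13: queue=[F] q_used=0 → run F
t=14: (idle)
t=15: (idle)
t=16: (idle)

running at tick 5 = B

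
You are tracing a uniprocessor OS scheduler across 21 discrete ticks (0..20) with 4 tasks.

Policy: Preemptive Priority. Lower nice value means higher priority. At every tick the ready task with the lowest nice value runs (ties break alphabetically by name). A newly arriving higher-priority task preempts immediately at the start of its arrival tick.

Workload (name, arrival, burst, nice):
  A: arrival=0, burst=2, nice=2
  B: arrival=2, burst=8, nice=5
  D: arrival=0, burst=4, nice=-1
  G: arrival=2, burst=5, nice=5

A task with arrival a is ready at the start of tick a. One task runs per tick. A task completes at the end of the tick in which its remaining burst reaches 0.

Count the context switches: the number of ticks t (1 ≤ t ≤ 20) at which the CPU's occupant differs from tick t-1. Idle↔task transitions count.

t=0: ready={A,D} → run D
t=1: ready={A,D} → run D
t=2: ready={A,B,D,G} → run D
t=3: ready={A,B,D,G} → run D
t=4: ready={A,B,G} → run A
t=5: ready={A,B,G} → run A
t=6: ready={B,G} → run B
t=7: ready={B,G} → run B
t=8: ready={B,G} → run B
t=9: ready={B,G} → run B
t=10: ready={B,G} → run B
t=11: ready={B,G} → run B
t=12: ready={B,G} → run B
t=13: ready={B,G} → run B
t=14: ready={G} → run G
t=15: ready={G} → run G
t=16: ready={G} → run G
t=17: ready={G} → run G
t=18: ready={G} → run G
t=19: (idle)
t=20: (idle)

context switches = 4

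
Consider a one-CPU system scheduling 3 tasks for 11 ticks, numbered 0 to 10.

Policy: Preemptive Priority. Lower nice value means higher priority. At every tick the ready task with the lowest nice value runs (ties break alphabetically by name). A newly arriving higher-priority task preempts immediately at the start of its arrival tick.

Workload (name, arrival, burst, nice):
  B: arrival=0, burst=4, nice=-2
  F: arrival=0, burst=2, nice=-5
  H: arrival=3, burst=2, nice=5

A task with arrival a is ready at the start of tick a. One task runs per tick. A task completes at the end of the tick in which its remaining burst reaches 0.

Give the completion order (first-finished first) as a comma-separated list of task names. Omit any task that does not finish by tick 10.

t=0: ready={B,F} → run F
t=1: ready={B,F} → run F
t=2: ready={B} → run B
t=3: ready={B,H} → run B
t=4: ready={B,H} → run B
t=5: ready={B,H} → run B
t=6: ready={H} → run H
t=7: ready={H} → run H
t=8: (idle)
t=9: (idle)
t=10: (idle)

completion order = F, B, H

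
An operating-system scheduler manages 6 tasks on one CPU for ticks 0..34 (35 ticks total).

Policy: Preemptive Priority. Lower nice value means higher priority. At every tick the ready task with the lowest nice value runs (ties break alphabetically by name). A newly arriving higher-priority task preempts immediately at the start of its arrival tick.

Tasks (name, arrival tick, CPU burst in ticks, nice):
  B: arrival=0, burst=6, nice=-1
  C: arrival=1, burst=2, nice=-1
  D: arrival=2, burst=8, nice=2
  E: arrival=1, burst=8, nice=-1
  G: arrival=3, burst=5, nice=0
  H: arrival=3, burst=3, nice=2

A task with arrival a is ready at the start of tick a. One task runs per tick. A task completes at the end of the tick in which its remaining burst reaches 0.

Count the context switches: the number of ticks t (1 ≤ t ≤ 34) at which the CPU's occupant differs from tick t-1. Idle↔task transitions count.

context switches = 6

t=0: ready={B} → run B
t=1: ready={B,C,E} → run B
t=2: ready={B,C,D,E} → run B
t=3: ready={B,C,D,E,G,H} → run B
t=4: ready={B,C,D,E,G,H} → run B
t=5: ready={B,C,D,E,G,H} → run B
t=6: ready={C,D,E,G,H} → run C
t=7: ready={C,D,E,G,H} → run C
t=8: ready={D,E,G,H} → run E
t=9: ready={D,E,G,H} → run E
t=10: ready={D,E,G,H} → run E
t=11: ready={D,E,G,H} → run E
t=12: ready={D,E,G,H} → run E
t=13: ready={D,E,G,H} → run E
t=14: ready={D,E,G,H} → run E
t=15: ready={D,E,G,H} → run E
t=16: ready={D,G,H} → run G
t=17: ready={D,G,H} → run G
t=18: ready={D,G,H} → run G
t=19: ready={D,G,H} → run G
t=20: ready={D,G,H} → run G
t=21: ready={D,H} → run D
t=22: ready={D,H} → run D
t=23: ready={D,H} → run D
t=24: ready={D,H} → run D
t=25: ready={D,H} → run D
t=26: ready={D,H} → run D
t=27: ready={D,H} → run D
t=28: ready={D,H} → run D
t=29: ready={H} → run H
t=30: ready={H} → run H
t=31: ready={H} → run H
t=32: (idle)
t=33: (idle)
t=34: (idle)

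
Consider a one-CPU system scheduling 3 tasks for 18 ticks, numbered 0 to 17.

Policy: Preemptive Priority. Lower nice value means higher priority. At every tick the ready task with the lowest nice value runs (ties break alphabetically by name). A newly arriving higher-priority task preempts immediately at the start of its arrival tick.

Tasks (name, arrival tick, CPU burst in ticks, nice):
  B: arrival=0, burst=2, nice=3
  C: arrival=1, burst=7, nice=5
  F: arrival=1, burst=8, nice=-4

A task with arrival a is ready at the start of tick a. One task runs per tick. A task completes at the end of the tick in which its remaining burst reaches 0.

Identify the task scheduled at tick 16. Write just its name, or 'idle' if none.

running at tick 16 = C

t=0: ready={B} → run B
t=1: ready={B,C,F} → run F
t=2: ready={B,C,F} → run F
t=3: ready={B,C,F} → run F
t=4: ready={B,C,F} → run F
t=5: ready={B,C,F} → run F
t=6: ready={B,C,F} → run F
t=7: ready={B,C,F} → run F
t=8: ready={B,C,F} → run F
t=9: ready={B,C} → run B
t=10: ready={C} → run C
t=11: ready={C} → run C
t=12: ready={C} → run C
t=13: ready={C} → run C
t=14: ready={C} → run C
t=15: ready={C} → run C
t=16: ready={C} → run C
t=17: (idle)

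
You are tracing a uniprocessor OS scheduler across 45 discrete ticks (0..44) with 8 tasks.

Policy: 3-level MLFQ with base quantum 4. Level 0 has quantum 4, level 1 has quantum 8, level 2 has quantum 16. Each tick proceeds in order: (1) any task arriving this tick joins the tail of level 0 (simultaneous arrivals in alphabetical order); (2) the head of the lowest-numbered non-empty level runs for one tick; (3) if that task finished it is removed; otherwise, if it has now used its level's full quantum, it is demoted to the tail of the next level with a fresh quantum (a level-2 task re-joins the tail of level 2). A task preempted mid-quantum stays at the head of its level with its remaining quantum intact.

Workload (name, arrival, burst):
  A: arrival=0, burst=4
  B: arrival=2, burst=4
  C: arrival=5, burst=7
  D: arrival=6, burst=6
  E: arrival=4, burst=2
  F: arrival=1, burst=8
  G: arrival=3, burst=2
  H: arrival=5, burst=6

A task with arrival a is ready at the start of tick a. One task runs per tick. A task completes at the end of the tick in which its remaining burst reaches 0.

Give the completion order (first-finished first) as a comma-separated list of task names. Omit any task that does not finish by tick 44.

t=0: L0/L1/L2 = A/-/- → run A
t=1: L0/L1/L2 = AF/-/- → run A
t=2: L0/L1/L2 = AFB/-/- → run A
t=3: L0/L1/L2 = AFBG/-/- → run A
t=4: L0/L1/L2 = FBGE/-/- → run F
t=5: L0/L1/L2 = FBGECH/-/- → run F
t=6: L0/L1/L2 = FBGECHD/-/- → run F
t=7: L0/L1/L2 = FBGECHD/-/- → run F
t=8: L0/L1/L2 = BGECHD/F/- → run B
t=9: L0/L1/L2 = BGECHD/F/- → run B
t=10: L0/L1/L2 = BGECHD/F/- → run B
t=11: L0/L1/L2 = BGECHD/F/- → run B
t=12: L0/L1/L2 = GECHD/F/- → run G
t=13: L0/L1/L2 = GECHD/F/- → run G
t=14: L0/L1/L2 = ECHD/F/- → run E
t=15: L0/L1/L2 = ECHD/F/- → run E
t=16: L0/L1/L2 = CHD/F/- → run C
t=17: L0/L1/L2 = CHD/F/- → run C
t=18: L0/L1/L2 = CHD/F/- → run C
t=19: L0/L1/L2 = CHD/F/- → run C
t=20: L0/L1/L2 = HD/FC/- → run H
t=21: L0/L1/L2 = HD/FC/- → run H
t=22: L0/L1/L2 = HD/FC/- → run H
t=23: L0/L1/L2 = HD/FC/- → run H
t=24: L0/L1/L2 = D/FCH/- → run D
t=25: L0/L1/L2 = D/FCH/- → run D
t=26: L0/L1/L2 = D/FCH/- → run D
t=27: L0/L1/L2 = D/FCH/- → run D
t=28: L0/L1/L2 = -/FCHD/- → run F
t=29: L0/L1/L2 = -/FCHD/- → run F
t=30: L0/L1/L2 = -/FCHD/- → run F
t=31: L0/L1/L2 = -/FCHD/- → run F
t=32: L0/L1/L2 = -/CHD/- → run C
t=33: L0/L1/L2 = -/CHD/- → run C
t=34: L0/L1/L2 = -/CHD/- → run C
t=35: L0/L1/L2 = -/HD/- → run H
t=36: L0/L1/L2 = -/HD/- → run H
t=37: L0/L1/L2 = -/D/- → run D
t=38: L0/L1/L2 = -/D/- → run D
t=39: (idle)
t=40: (idle)
t=41: (idle)
t=42: (idle)
t=43: (idle)
t=44: (idle)

completion order = A, B, G, E, F, C, H, D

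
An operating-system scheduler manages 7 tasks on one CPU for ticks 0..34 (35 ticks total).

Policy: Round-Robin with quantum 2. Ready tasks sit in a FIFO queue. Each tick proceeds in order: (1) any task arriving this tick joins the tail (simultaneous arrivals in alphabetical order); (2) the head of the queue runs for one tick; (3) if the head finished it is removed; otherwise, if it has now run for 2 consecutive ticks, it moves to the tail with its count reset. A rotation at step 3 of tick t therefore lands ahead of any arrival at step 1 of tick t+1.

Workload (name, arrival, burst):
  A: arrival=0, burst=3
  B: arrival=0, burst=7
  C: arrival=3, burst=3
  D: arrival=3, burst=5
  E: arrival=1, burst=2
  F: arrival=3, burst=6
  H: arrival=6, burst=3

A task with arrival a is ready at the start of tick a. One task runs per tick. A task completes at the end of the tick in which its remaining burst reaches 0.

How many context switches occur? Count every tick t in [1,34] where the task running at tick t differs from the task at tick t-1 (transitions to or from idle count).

context switches = 17

t=0: queue=[A,B] q_used=0 → run A
t=1: queue=[A,B,E] q_used=1 → run A
t=2: queue=[B,E,A] q_used=0 → run B
t=3: queue=[B,E,A,C,D,F] q_used=1 → run B
t=4: queue=[E,A,C,D,F,B] q_used=0 → run E
t=5: queue=[E,A,C,D,F,B] q_used=1 → run E
t=6: queue=[A,C,D,F,B,H] q_used=0 → run A
t=7: queue=[C,D,F,B,H] q_used=0 → run C
t=8: queue=[C,D,F,B,H] q_used=1 → run C
t=9: queue=[D,F,B,H,C] q_used=0 → run D
t=10: queue=[D,F,B,H,C] q_used=1 → run D
t=11: queue=[F,B,H,C,D] q_used=0 → run F
t=12: queue=[F,B,H,C,D] q_used=1 → run F
t=13: queue=[B,H,C,D,F] q_used=0 → run B
t=14: queue=[B,H,C,D,F] q_used=1 → run B
t=15: queue=[H,C,D,F,B] q_used=0 → run H
t=16: queue=[H,C,D,F,B] q_used=1 → run H
t=17: queue=[C,D,F,B,H] q_used=0 → run C
t=18: queue=[D,F,B,H] q_used=0 → run D
t=19: queue=[D,F,B,H] q_used=1 → run D
t=20: queue=[F,B,H,D] q_used=0 → run F
t=21: queue=[F,B,H,D] q_used=1 → run F
t=22: queue=[B,H,D,F] q_used=0 → run B
t=23: queue=[B,H,D,F] q_used=1 → run B
t=24: queue=[H,D,F,B] q_used=0 → run H
t=25: queue=[D,F,B] q_used=0 → run D
t=26: queue=[F,B] q_used=0 → run F
t=27: queue=[F,B] q_used=1 → run F
t=28: queue=[B] q_used=0 → run B
t=29: (idle)
t=30: (idle)
t=31: (idle)
t=32: (idle)
t=33: (idle)
t=34: (idle)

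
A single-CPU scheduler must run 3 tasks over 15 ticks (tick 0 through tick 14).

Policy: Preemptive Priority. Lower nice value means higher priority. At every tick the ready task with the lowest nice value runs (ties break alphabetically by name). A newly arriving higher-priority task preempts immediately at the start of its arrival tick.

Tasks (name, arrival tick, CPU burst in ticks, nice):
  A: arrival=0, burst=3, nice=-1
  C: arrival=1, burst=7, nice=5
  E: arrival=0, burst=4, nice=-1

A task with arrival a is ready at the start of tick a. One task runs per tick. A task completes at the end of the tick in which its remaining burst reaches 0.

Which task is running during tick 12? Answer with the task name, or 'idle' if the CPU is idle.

t=0: ready={A,E} → run A
t=1: ready={A,C,E} → run A
t=2: ready={A,C,E} → run A
t=3: ready={C,E} → run E
t=4: ready={C,E} → run E
t=5: ready={C,E} → run E
t=6: ready={C,E} → run E
t=7: ready={C} → run C
t=8: ready={C} → run C
t=9: ready={C} → run C
t=10: ready={C} → run C
t=11: ready={C} → run C
t=12: ready={C} → run C
t=13: ready={C} → run C
t=14: (idle)

running at tick 12 = C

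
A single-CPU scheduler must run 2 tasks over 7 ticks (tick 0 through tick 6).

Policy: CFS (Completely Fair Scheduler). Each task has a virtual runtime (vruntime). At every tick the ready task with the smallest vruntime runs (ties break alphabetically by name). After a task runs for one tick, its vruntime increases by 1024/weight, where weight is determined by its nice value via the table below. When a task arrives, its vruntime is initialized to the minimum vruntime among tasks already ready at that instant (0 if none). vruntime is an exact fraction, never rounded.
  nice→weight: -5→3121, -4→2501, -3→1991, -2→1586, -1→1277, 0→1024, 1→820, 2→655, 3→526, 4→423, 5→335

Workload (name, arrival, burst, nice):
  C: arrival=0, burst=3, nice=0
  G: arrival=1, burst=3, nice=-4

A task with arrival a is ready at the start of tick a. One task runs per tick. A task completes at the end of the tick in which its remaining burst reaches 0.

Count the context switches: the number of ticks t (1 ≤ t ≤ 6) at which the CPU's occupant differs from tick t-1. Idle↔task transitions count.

context switches = 3

t=0: vr[C=0] → run C
t=1: vr[C=1 G=1] → run C
t=2: vr[C=2 G=1] → run G
t=3: vr[C=2 G=3525/2501] → run G
t=4: vr[C=2 G=4549/2501] → run G
t=5: vr[C=2] → run C
t=6: (idle)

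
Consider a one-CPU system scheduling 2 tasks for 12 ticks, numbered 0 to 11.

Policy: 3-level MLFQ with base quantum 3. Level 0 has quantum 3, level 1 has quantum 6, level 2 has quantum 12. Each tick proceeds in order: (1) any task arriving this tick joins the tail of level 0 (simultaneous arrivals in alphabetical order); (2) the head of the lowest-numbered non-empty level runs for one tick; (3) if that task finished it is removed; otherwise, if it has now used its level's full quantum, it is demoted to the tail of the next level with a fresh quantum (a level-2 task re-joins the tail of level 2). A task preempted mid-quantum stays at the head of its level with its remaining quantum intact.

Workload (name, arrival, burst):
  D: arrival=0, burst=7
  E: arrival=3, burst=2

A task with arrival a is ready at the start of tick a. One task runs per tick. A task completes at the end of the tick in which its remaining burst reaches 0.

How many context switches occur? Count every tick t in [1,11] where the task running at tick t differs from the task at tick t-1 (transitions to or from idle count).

context switches = 3

t=0: L0/L1/L2 = D/-/- → run D
t=1: L0/L1/L2 = D/-/- → run D
t=2: L0/L1/L2 = D/-/- → run D
t=3: L0/L1/L2 = E/D/- → run E
t=4: L0/L1/L2 = E/D/- → run E
t=5: L0/L1/L2 = -/D/- → run D
t=6: L0/L1/L2 = -/D/- → run D
t=7: L0/L1/L2 = -/D/- → run D
t=8: L0/L1/L2 = -/D/- → run D
t=9: (idle)
t=10: (idle)
t=11: (idle)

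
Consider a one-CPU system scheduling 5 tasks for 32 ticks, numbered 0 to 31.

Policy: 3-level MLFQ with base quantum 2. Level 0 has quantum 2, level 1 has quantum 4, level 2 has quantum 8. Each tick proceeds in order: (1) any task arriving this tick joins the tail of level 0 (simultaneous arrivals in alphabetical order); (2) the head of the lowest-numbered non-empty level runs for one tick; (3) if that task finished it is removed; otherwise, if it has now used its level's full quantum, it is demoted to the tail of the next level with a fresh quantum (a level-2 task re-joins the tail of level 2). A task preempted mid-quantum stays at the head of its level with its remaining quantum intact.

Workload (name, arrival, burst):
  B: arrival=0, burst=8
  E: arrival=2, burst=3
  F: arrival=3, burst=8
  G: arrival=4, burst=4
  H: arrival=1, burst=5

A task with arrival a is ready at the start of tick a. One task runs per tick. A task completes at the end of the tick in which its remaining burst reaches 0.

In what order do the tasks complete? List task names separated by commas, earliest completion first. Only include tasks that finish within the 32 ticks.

t=0: L0/L1/L2 = B/-/- → run B
t=1: L0/L1/L2 = BH/-/- → run B
t=2: L0/L1/L2 = HE/B/- → run H
t=3: L0/L1/L2 = HEF/B/- → run H
t=4: L0/L1/L2 = EFG/BH/- → run E
t=5: L0/L1/L2 = EFG/BH/- → run E
t=6: L0/L1/L2 = FG/BHE/- → run F
t=7: L0/L1/L2 = FG/BHE/- → run F
t=8: L0/L1/L2 = G/BHEF/- → run G
t=9: L0/L1/L2 = G/BHEF/- → run G
t=10: L0/L1/L2 = -/BHEFG/- → run B
t=11: L0/L1/L2 = -/BHEFG/- → run B
t=12: L0/L1/L2 = -/BHEFG/- → run B
t=13: L0/L1/L2 = -/BHEFG/- → run B
t=14: L0/L1/L2 = -/HEFG/B → run H
t=15: L0/L1/L2 = -/HEFG/B → run H
t=16: L0/L1/L2 = -/HEFG/B → run H
t=17: L0/L1/L2 = -/EFG/B → run E
t=18: L0/L1/L2 = -/FG/B → run F
t=19: L0/L1/L2 = -/FG/B → run F
t=20: L0/L1/L2 = -/FG/B → run F
t=21: L0/L1/L2 = -/FG/B → run F
t=22: L0/L1/L2 = -/G/BF → run G
t=23: L0/L1/L2 = -/G/BF → run G
t=24: L0/L1/L2 = -/-/BF → run B
t=25: L0/L1/L2 = -/-/BF → run B
t=26: L0/L1/L2 = -/-/F → run F
t=27: L0/L1/L2 = -/-/F → run F
t=28: (idle)
t=29: (idle)
t=30: (idle)
t=31: (idle)

completion order = H, E, G, B, F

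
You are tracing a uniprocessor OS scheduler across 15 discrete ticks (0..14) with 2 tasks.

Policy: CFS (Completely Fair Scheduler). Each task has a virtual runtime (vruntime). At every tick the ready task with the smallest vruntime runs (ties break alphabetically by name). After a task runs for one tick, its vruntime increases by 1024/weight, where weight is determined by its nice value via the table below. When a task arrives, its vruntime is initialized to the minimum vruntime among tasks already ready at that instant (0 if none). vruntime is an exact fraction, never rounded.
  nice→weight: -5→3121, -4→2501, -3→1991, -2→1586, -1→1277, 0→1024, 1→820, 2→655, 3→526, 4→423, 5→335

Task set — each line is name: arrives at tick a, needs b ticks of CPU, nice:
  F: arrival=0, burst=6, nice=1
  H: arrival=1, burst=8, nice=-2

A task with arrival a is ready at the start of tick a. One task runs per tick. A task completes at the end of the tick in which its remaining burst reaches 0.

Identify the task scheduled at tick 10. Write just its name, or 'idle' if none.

running at tick 10 = F

t=0: vr[F=0] → run F
t=1: vr[F=256/205 H=256/205] → run F
t=2: vr[F=512/205 H=256/205] → run H
t=3: vr[F=512/205 H=307968/162565] → run H
t=4: vr[F=512/205 H=412928/162565] → run F
t=5: vr[F=768/205 H=412928/162565] → run H
t=6: vr[F=768/205 H=517888/162565] → run H
t=7: vr[F=768/205 H=622848/162565] → run F
t=8: vr[F=1024/205 H=622848/162565] → run H
t=9: vr[F=1024/205 H=727808/162565] → run H
t=10: vr[F=1024/205 H=832768/162565] → run F
t=11: vr[F=256/41 H=832768/162565] → run H
t=12: vr[F=256/41 H=937728/162565] → run H
t=13: vr[F=256/41] → run F
t=14: (idle)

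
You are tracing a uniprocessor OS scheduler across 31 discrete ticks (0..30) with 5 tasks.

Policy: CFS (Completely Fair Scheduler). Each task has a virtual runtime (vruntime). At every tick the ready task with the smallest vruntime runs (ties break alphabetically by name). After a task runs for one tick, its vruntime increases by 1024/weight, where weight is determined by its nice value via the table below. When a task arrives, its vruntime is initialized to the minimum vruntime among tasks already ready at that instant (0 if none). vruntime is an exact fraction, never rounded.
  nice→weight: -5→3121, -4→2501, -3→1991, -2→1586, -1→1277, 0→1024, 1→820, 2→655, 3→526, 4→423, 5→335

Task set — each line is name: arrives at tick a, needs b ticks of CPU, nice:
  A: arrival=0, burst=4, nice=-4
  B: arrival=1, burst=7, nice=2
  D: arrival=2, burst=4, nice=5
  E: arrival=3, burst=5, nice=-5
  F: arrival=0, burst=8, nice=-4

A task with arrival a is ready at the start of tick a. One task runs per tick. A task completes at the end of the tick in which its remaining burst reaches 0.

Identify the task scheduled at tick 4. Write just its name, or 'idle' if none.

running at tick 4 = F

t=0: vr[A=0 F=0] → run A
t=1: vr[A=1024/2501 B=0 F=0] → run B
t=2: vr[A=1024/2501 B=1024/655 D=0 F=0] → run D
t=3: vr[A=1024/2501 B=1024/655 D=1024/335 E=0 F=0] → run E
t=4: vr[A=1024/2501 B=1024/655 D=1024/335 E=1024/3121 F=0] → run F
t=5: vr[A=1024/2501 B=1024/655 D=1024/335 E=1024/3121 F=1024/2501] → run E
t=6: vr[A=1024/2501 B=1024/655 D=1024/335 E=2048/3121 F=1024/2501] → run A
t=7: vr[A=2048/2501 B=1024/655 D=1024/335 E=2048/3121 F=1024/2501] → run F
t=8: vr[A=2048/2501 B=1024/655 D=1024/335 E=2048/3121 F=2048/2501] → run E
t=9: vr[A=2048/2501 B=1024/655 D=1024/335 E=3072/3121 F=2048/2501] → run A
t=10: vr[A=3072/2501 B=1024/655 D=1024/335 E=3072/3121 F=2048/2501] → run F
t=11: vr[A=3072/2501 B=1024/655 D=1024/335 E=3072/3121 F=3072/2501] → run E
t=12: vr[A=3072/2501 B=1024/655 D=1024/335 E=4096/3121 F=3072/2501] → run A
t=13: vr[B=1024/655 D=1024/335 E=4096/3121 F=3072/2501] → run F
t=14: vr[B=1024/655 D=1024/335 E=4096/3121 F=4096/2501] → run E
t=15: vr[B=1024/655 D=1024/335 F=4096/2501] → run B
t=16: vr[B=2048/655 D=1024/335 F=4096/2501] → run F
t=17: vr[B=2048/655 D=1024/335 F=5120/2501] → run F
t=18: vr[B=2048/655 D=1024/335 F=6144/2501] → run F
t=19: vr[B=2048/655 D=1024/335 F=7168/2501] → run F
t=20: vr[B=2048/655 D=1024/335] → run D
t=21: vr[B=2048/655 D=2048/335] → run B
t=22: vr[B=3072/655 D=2048/335] → run B
t=23: vr[B=4096/655 D=2048/335] → run D
t=24: vr[B=4096/655 D=3072/335] → run B
t=25: vr[B=1024/131 D=3072/335] → run B
t=26: vr[B=6144/655 D=3072/335] → run D
t=27: vr[B=6144/655] → run B
t=28: (idle)
t=29: (idle)
t=30: (idle)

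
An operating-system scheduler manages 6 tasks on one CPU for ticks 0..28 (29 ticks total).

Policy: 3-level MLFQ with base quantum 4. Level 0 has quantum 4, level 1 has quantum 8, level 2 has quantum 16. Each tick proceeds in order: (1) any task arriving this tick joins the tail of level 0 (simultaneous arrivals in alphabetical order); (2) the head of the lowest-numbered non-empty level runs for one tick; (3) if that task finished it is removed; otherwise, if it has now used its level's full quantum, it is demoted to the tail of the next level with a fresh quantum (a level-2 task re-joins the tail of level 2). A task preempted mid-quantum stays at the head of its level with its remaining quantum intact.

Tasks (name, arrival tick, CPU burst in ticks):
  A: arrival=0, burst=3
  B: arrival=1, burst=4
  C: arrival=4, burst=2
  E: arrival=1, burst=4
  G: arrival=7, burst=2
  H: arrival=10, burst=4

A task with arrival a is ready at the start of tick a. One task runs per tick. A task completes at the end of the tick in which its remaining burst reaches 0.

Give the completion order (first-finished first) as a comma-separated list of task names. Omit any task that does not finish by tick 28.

t=0: L0/L1/L2 = A/-/- → run A
t=1: L0/L1/L2 = ABE/-/- → run A
t=2: L0/L1/L2 = ABE/-/- → run A
t=3: L0/L1/L2 = BE/-/- → run B
t=4: L0/L1/L2 = BEC/-/- → run B
t=5: L0/L1/L2 = BEC/-/- → run B
t=6: L0/L1/L2 = BEC/-/- → run B
t=7: L0/L1/L2 = ECG/-/- → run E
t=8: L0/L1/L2 = ECG/-/- → run E
t=9: L0/L1/L2 = ECG/-/- → run E
t=10: L0/L1/L2 = ECGH/-/- → run E
t=11: L0/L1/L2 = CGH/-/- → run C
t=12: L0/L1/L2 = CGH/-/- → run C
t=13: L0/L1/L2 = GH/-/- → run G
t=14: L0/L1/L2 = GH/-/- → run G
t=15: L0/L1/L2 = H/-/- → run H
t=16: L0/L1/L2 = H/-/- → run H
t=17: L0/L1/L2 = H/-/- → run H
t=18: L0/L1/L2 = H/-/- → run H
t=19: (idle)
t=20: (idle)
t=21: (idle)
t=22: (idle)
t=23: (idle)
t=24: (idle)
t=25: (idle)
t=26: (idle)
t=27: (idle)
t=28: (idle)

completion order = A, B, E, C, G, H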